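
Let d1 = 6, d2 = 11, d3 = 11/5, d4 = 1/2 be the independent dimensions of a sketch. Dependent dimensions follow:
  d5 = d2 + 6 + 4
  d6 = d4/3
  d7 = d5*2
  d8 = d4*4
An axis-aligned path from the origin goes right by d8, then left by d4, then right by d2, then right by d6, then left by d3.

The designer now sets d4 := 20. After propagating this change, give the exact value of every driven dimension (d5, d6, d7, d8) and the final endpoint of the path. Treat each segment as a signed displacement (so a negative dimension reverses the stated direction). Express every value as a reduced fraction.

d5 = 21
d6 = 20/3
d7 = 42
d8 = 80
endpoint = (1132/15, 0)

Apply edit: d4 := 20
  d5 = d2 + 6 + 4 = 21
  d6 = d4/3 = 20/3
  d7 = d5*2 = 42
  d8 = d4*4 = 80
Walk from origin (0, 0):
  seg 1: right by d8 = 80 → (80, 0)
  seg 2: left by d4 = 20 → (60, 0)
  seg 3: right by d2 = 11 → (71, 0)
  seg 4: right by d6 = 20/3 → (233/3, 0)
  seg 5: left by d3 = 11/5 → (1132/15, 0)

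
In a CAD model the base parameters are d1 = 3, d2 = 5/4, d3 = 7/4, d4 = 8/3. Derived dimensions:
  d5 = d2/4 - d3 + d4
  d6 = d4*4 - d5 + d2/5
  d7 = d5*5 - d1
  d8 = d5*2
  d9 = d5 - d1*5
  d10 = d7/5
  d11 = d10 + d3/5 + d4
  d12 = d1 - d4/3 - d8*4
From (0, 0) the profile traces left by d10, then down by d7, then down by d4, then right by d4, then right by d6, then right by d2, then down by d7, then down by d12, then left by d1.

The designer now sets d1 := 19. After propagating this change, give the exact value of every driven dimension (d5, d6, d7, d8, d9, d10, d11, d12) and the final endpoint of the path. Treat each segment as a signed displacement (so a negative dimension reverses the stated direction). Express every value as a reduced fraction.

Apply edit: d1 := 19
  d5 = d2/4 - d3 + d4 = 59/48
  d6 = d4*4 - d5 + d2/5 = 155/16
  d7 = d5*5 - d1 = -617/48
  d8 = d5*2 = 59/24
  d9 = d5 - d1*5 = -4501/48
  d10 = d7/5 = -617/240
  d11 = d10 + d3/5 + d4 = 107/240
  d12 = d1 - d4/3 - d8*4 = 149/18
Walk from origin (0, 0):
  seg 1: left by d10 = -617/240 → (617/240, 0)
  seg 2: down by d7 = -617/48 → (617/240, 617/48)
  seg 3: down by d4 = 8/3 → (617/240, 163/16)
  seg 4: right by d4 = 8/3 → (419/80, 163/16)
  seg 5: right by d6 = 155/16 → (597/40, 163/16)
  seg 6: right by d2 = 5/4 → (647/40, 163/16)
  seg 7: down by d7 = -617/48 → (647/40, 553/24)
  seg 8: down by d12 = 149/18 → (647/40, 1063/72)
  seg 9: left by d1 = 19 → (-113/40, 1063/72)

d5 = 59/48
d6 = 155/16
d7 = -617/48
d8 = 59/24
d9 = -4501/48
d10 = -617/240
d11 = 107/240
d12 = 149/18
endpoint = (-113/40, 1063/72)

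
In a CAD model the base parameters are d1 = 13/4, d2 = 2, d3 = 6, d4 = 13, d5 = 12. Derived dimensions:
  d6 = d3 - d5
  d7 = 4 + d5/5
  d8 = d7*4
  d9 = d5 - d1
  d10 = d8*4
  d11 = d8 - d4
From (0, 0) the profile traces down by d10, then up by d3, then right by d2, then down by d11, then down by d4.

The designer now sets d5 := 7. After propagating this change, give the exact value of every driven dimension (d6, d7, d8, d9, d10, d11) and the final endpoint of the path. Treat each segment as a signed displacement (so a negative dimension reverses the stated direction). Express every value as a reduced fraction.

d6 = -1
d7 = 27/5
d8 = 108/5
d9 = 15/4
d10 = 432/5
d11 = 43/5
endpoint = (2, -102)

Apply edit: d5 := 7
  d6 = d3 - d5 = -1
  d7 = 4 + d5/5 = 27/5
  d8 = d7*4 = 108/5
  d9 = d5 - d1 = 15/4
  d10 = d8*4 = 432/5
  d11 = d8 - d4 = 43/5
Walk from origin (0, 0):
  seg 1: down by d10 = 432/5 → (0, -432/5)
  seg 2: up by d3 = 6 → (0, -402/5)
  seg 3: right by d2 = 2 → (2, -402/5)
  seg 4: down by d11 = 43/5 → (2, -89)
  seg 5: down by d4 = 13 → (2, -102)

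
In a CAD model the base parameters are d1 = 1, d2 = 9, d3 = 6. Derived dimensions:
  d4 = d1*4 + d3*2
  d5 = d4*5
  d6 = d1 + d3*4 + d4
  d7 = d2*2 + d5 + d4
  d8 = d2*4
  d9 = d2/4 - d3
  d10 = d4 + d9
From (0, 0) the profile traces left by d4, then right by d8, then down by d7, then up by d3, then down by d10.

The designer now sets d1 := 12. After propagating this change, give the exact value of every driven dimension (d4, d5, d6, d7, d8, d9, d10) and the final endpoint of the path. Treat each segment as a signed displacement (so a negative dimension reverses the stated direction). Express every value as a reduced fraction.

d4 = 60
d5 = 300
d6 = 96
d7 = 378
d8 = 36
d9 = -15/4
d10 = 225/4
endpoint = (-24, -1713/4)

Apply edit: d1 := 12
  d4 = d1*4 + d3*2 = 60
  d5 = d4*5 = 300
  d6 = d1 + d3*4 + d4 = 96
  d7 = d2*2 + d5 + d4 = 378
  d8 = d2*4 = 36
  d9 = d2/4 - d3 = -15/4
  d10 = d4 + d9 = 225/4
Walk from origin (0, 0):
  seg 1: left by d4 = 60 → (-60, 0)
  seg 2: right by d8 = 36 → (-24, 0)
  seg 3: down by d7 = 378 → (-24, -378)
  seg 4: up by d3 = 6 → (-24, -372)
  seg 5: down by d10 = 225/4 → (-24, -1713/4)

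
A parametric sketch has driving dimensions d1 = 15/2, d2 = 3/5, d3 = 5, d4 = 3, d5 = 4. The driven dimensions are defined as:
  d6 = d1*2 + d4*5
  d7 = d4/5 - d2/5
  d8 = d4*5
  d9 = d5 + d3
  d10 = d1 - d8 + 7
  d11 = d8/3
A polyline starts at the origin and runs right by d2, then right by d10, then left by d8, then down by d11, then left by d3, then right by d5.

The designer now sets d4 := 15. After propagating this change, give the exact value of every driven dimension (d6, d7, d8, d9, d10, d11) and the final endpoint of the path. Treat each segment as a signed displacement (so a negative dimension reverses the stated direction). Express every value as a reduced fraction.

d6 = 90
d7 = 72/25
d8 = 75
d9 = 9
d10 = -121/2
d11 = 25
endpoint = (-1359/10, -25)

Apply edit: d4 := 15
  d6 = d1*2 + d4*5 = 90
  d7 = d4/5 - d2/5 = 72/25
  d8 = d4*5 = 75
  d9 = d5 + d3 = 9
  d10 = d1 - d8 + 7 = -121/2
  d11 = d8/3 = 25
Walk from origin (0, 0):
  seg 1: right by d2 = 3/5 → (3/5, 0)
  seg 2: right by d10 = -121/2 → (-599/10, 0)
  seg 3: left by d8 = 75 → (-1349/10, 0)
  seg 4: down by d11 = 25 → (-1349/10, -25)
  seg 5: left by d3 = 5 → (-1399/10, -25)
  seg 6: right by d5 = 4 → (-1359/10, -25)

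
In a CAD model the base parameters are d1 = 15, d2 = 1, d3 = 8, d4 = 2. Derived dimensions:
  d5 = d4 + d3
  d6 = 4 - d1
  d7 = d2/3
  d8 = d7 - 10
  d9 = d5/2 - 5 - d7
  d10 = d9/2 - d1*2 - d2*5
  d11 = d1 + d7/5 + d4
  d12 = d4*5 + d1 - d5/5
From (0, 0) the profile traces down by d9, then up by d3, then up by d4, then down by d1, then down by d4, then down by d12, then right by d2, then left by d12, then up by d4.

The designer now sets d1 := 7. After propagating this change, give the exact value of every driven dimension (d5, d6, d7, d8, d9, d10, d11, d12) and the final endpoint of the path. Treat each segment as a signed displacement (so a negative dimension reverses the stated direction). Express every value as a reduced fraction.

d5 = 10
d6 = -3
d7 = 1/3
d8 = -29/3
d9 = -1/3
d10 = -115/6
d11 = 136/15
d12 = 15
endpoint = (-14, -35/3)

Apply edit: d1 := 7
  d5 = d4 + d3 = 10
  d6 = 4 - d1 = -3
  d7 = d2/3 = 1/3
  d8 = d7 - 10 = -29/3
  d9 = d5/2 - 5 - d7 = -1/3
  d10 = d9/2 - d1*2 - d2*5 = -115/6
  d11 = d1 + d7/5 + d4 = 136/15
  d12 = d4*5 + d1 - d5/5 = 15
Walk from origin (0, 0):
  seg 1: down by d9 = -1/3 → (0, 1/3)
  seg 2: up by d3 = 8 → (0, 25/3)
  seg 3: up by d4 = 2 → (0, 31/3)
  seg 4: down by d1 = 7 → (0, 10/3)
  seg 5: down by d4 = 2 → (0, 4/3)
  seg 6: down by d12 = 15 → (0, -41/3)
  seg 7: right by d2 = 1 → (1, -41/3)
  seg 8: left by d12 = 15 → (-14, -41/3)
  seg 9: up by d4 = 2 → (-14, -35/3)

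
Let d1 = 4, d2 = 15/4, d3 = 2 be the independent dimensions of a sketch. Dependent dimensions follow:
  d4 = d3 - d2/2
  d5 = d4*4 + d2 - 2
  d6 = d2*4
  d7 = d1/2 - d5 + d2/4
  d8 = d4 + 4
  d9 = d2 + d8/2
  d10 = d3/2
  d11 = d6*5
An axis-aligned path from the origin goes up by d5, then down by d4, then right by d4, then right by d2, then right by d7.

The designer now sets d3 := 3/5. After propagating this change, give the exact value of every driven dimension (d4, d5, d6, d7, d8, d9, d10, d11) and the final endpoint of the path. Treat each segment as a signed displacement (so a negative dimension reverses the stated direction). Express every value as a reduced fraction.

Apply edit: d3 := 3/5
  d4 = d3 - d2/2 = -51/40
  d5 = d4*4 + d2 - 2 = -67/20
  d6 = d2*4 = 15
  d7 = d1/2 - d5 + d2/4 = 503/80
  d8 = d4 + 4 = 109/40
  d9 = d2 + d8/2 = 409/80
  d10 = d3/2 = 3/10
  d11 = d6*5 = 75
Walk from origin (0, 0):
  seg 1: up by d5 = -67/20 → (0, -67/20)
  seg 2: down by d4 = -51/40 → (0, -83/40)
  seg 3: right by d4 = -51/40 → (-51/40, -83/40)
  seg 4: right by d2 = 15/4 → (99/40, -83/40)
  seg 5: right by d7 = 503/80 → (701/80, -83/40)

d4 = -51/40
d5 = -67/20
d6 = 15
d7 = 503/80
d8 = 109/40
d9 = 409/80
d10 = 3/10
d11 = 75
endpoint = (701/80, -83/40)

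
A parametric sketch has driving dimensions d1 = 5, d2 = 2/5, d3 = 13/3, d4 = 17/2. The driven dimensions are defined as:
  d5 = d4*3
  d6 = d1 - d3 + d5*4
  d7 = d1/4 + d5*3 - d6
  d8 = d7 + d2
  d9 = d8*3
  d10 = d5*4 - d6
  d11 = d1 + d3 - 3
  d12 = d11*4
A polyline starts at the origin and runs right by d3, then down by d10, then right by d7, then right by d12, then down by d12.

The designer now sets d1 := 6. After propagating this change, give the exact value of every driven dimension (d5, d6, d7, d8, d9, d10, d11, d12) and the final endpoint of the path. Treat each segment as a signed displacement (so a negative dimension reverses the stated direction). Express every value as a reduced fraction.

d5 = 51/2
d6 = 311/3
d7 = -77/3
d8 = -379/15
d9 = -379/5
d10 = -5/3
d11 = 22/3
d12 = 88/3
endpoint = (8, -83/3)

Apply edit: d1 := 6
  d5 = d4*3 = 51/2
  d6 = d1 - d3 + d5*4 = 311/3
  d7 = d1/4 + d5*3 - d6 = -77/3
  d8 = d7 + d2 = -379/15
  d9 = d8*3 = -379/5
  d10 = d5*4 - d6 = -5/3
  d11 = d1 + d3 - 3 = 22/3
  d12 = d11*4 = 88/3
Walk from origin (0, 0):
  seg 1: right by d3 = 13/3 → (13/3, 0)
  seg 2: down by d10 = -5/3 → (13/3, 5/3)
  seg 3: right by d7 = -77/3 → (-64/3, 5/3)
  seg 4: right by d12 = 88/3 → (8, 5/3)
  seg 5: down by d12 = 88/3 → (8, -83/3)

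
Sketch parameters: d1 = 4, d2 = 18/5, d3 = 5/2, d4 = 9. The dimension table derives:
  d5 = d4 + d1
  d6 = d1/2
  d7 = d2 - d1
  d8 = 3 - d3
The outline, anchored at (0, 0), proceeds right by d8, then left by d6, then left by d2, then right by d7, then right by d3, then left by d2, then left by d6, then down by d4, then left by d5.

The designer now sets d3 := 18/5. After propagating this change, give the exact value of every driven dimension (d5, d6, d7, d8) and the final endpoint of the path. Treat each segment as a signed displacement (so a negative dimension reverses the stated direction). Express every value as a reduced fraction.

d5 = 13
d6 = 2
d7 = -2/5
d8 = -3/5
endpoint = (-108/5, -9)

Apply edit: d3 := 18/5
  d5 = d4 + d1 = 13
  d6 = d1/2 = 2
  d7 = d2 - d1 = -2/5
  d8 = 3 - d3 = -3/5
Walk from origin (0, 0):
  seg 1: right by d8 = -3/5 → (-3/5, 0)
  seg 2: left by d6 = 2 → (-13/5, 0)
  seg 3: left by d2 = 18/5 → (-31/5, 0)
  seg 4: right by d7 = -2/5 → (-33/5, 0)
  seg 5: right by d3 = 18/5 → (-3, 0)
  seg 6: left by d2 = 18/5 → (-33/5, 0)
  seg 7: left by d6 = 2 → (-43/5, 0)
  seg 8: down by d4 = 9 → (-43/5, -9)
  seg 9: left by d5 = 13 → (-108/5, -9)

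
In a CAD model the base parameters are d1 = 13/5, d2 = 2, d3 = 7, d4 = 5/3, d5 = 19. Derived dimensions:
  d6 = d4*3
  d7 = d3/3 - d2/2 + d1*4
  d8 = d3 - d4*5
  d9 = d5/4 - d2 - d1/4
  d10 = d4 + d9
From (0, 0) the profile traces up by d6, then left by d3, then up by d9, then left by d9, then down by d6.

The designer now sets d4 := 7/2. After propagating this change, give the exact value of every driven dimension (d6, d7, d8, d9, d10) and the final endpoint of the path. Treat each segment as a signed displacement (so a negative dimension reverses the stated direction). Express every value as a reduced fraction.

Apply edit: d4 := 7/2
  d6 = d4*3 = 21/2
  d7 = d3/3 - d2/2 + d1*4 = 176/15
  d8 = d3 - d4*5 = -21/2
  d9 = d5/4 - d2 - d1/4 = 21/10
  d10 = d4 + d9 = 28/5
Walk from origin (0, 0):
  seg 1: up by d6 = 21/2 → (0, 21/2)
  seg 2: left by d3 = 7 → (-7, 21/2)
  seg 3: up by d9 = 21/10 → (-7, 63/5)
  seg 4: left by d9 = 21/10 → (-91/10, 63/5)
  seg 5: down by d6 = 21/2 → (-91/10, 21/10)

d6 = 21/2
d7 = 176/15
d8 = -21/2
d9 = 21/10
d10 = 28/5
endpoint = (-91/10, 21/10)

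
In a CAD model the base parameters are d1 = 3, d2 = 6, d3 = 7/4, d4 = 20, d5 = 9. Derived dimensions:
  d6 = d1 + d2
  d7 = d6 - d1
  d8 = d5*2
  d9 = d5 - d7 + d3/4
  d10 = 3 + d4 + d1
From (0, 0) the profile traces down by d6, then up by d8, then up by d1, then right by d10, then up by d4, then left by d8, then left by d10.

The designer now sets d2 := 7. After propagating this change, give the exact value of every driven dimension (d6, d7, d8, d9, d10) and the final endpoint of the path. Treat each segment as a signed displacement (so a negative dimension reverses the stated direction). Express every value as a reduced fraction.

d6 = 10
d7 = 7
d8 = 18
d9 = 39/16
d10 = 26
endpoint = (-18, 31)

Apply edit: d2 := 7
  d6 = d1 + d2 = 10
  d7 = d6 - d1 = 7
  d8 = d5*2 = 18
  d9 = d5 - d7 + d3/4 = 39/16
  d10 = 3 + d4 + d1 = 26
Walk from origin (0, 0):
  seg 1: down by d6 = 10 → (0, -10)
  seg 2: up by d8 = 18 → (0, 8)
  seg 3: up by d1 = 3 → (0, 11)
  seg 4: right by d10 = 26 → (26, 11)
  seg 5: up by d4 = 20 → (26, 31)
  seg 6: left by d8 = 18 → (8, 31)
  seg 7: left by d10 = 26 → (-18, 31)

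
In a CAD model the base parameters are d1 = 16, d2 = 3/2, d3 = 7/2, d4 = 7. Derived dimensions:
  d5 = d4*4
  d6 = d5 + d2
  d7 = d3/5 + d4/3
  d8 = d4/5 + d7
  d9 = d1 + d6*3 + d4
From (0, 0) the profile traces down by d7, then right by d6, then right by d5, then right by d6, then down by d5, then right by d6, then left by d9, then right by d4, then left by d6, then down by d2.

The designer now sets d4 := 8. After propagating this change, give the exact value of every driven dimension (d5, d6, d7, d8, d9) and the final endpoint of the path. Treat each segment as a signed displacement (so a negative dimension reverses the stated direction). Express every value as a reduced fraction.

Apply edit: d4 := 8
  d5 = d4*4 = 32
  d6 = d5 + d2 = 67/2
  d7 = d3/5 + d4/3 = 101/30
  d8 = d4/5 + d7 = 149/30
  d9 = d1 + d6*3 + d4 = 249/2
Walk from origin (0, 0):
  seg 1: down by d7 = 101/30 → (0, -101/30)
  seg 2: right by d6 = 67/2 → (67/2, -101/30)
  seg 3: right by d5 = 32 → (131/2, -101/30)
  seg 4: right by d6 = 67/2 → (99, -101/30)
  seg 5: down by d5 = 32 → (99, -1061/30)
  seg 6: right by d6 = 67/2 → (265/2, -1061/30)
  seg 7: left by d9 = 249/2 → (8, -1061/30)
  seg 8: right by d4 = 8 → (16, -1061/30)
  seg 9: left by d6 = 67/2 → (-35/2, -1061/30)
  seg 10: down by d2 = 3/2 → (-35/2, -553/15)

d5 = 32
d6 = 67/2
d7 = 101/30
d8 = 149/30
d9 = 249/2
endpoint = (-35/2, -553/15)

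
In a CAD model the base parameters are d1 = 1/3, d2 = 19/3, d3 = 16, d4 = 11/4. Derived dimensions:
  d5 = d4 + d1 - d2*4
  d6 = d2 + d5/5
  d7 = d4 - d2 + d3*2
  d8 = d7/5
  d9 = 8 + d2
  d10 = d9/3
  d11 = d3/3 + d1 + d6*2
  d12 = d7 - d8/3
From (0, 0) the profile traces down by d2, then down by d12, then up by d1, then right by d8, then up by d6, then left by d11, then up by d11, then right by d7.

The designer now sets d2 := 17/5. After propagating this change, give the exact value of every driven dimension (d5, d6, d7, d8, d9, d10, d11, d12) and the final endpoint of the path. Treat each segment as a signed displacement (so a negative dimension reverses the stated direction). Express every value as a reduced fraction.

Apply edit: d2 := 17/5
  d5 = d4 + d1 - d2*4 = -631/60
  d6 = d2 + d5/5 = 389/300
  d7 = d4 - d2 + d3*2 = 627/20
  d8 = d7/5 = 627/100
  d9 = 8 + d2 = 57/5
  d10 = d9/3 = 19/5
  d11 = d3/3 + d1 + d6*2 = 413/50
  d12 = d7 - d8/3 = 1463/50
Walk from origin (0, 0):
  seg 1: down by d2 = 17/5 → (0, -17/5)
  seg 2: down by d12 = 1463/50 → (0, -1633/50)
  seg 3: up by d1 = 1/3 → (0, -4849/150)
  seg 4: right by d8 = 627/100 → (627/100, -4849/150)
  seg 5: up by d6 = 389/300 → (627/100, -3103/100)
  seg 6: left by d11 = 413/50 → (-199/100, -3103/100)
  seg 7: up by d11 = 413/50 → (-199/100, -2277/100)
  seg 8: right by d7 = 627/20 → (734/25, -2277/100)

d5 = -631/60
d6 = 389/300
d7 = 627/20
d8 = 627/100
d9 = 57/5
d10 = 19/5
d11 = 413/50
d12 = 1463/50
endpoint = (734/25, -2277/100)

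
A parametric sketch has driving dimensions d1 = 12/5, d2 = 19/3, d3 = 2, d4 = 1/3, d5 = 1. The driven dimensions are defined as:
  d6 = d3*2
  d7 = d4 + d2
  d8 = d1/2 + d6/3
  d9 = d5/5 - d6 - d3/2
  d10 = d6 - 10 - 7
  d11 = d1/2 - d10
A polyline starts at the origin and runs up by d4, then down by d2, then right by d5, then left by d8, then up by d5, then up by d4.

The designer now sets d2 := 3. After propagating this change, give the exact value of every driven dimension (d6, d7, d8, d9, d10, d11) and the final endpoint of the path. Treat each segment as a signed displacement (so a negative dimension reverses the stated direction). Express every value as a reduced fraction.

d6 = 4
d7 = 10/3
d8 = 38/15
d9 = -24/5
d10 = -13
d11 = 71/5
endpoint = (-23/15, -4/3)

Apply edit: d2 := 3
  d6 = d3*2 = 4
  d7 = d4 + d2 = 10/3
  d8 = d1/2 + d6/3 = 38/15
  d9 = d5/5 - d6 - d3/2 = -24/5
  d10 = d6 - 10 - 7 = -13
  d11 = d1/2 - d10 = 71/5
Walk from origin (0, 0):
  seg 1: up by d4 = 1/3 → (0, 1/3)
  seg 2: down by d2 = 3 → (0, -8/3)
  seg 3: right by d5 = 1 → (1, -8/3)
  seg 4: left by d8 = 38/15 → (-23/15, -8/3)
  seg 5: up by d5 = 1 → (-23/15, -5/3)
  seg 6: up by d4 = 1/3 → (-23/15, -4/3)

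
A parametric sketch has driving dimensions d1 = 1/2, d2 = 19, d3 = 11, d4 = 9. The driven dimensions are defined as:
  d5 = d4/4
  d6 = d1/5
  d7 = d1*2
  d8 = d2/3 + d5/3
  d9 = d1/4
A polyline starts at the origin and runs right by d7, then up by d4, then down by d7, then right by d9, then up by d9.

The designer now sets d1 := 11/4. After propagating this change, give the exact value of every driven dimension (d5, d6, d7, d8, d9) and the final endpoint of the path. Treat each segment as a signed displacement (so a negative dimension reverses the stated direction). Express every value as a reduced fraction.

Apply edit: d1 := 11/4
  d5 = d4/4 = 9/4
  d6 = d1/5 = 11/20
  d7 = d1*2 = 11/2
  d8 = d2/3 + d5/3 = 85/12
  d9 = d1/4 = 11/16
Walk from origin (0, 0):
  seg 1: right by d7 = 11/2 → (11/2, 0)
  seg 2: up by d4 = 9 → (11/2, 9)
  seg 3: down by d7 = 11/2 → (11/2, 7/2)
  seg 4: right by d9 = 11/16 → (99/16, 7/2)
  seg 5: up by d9 = 11/16 → (99/16, 67/16)

d5 = 9/4
d6 = 11/20
d7 = 11/2
d8 = 85/12
d9 = 11/16
endpoint = (99/16, 67/16)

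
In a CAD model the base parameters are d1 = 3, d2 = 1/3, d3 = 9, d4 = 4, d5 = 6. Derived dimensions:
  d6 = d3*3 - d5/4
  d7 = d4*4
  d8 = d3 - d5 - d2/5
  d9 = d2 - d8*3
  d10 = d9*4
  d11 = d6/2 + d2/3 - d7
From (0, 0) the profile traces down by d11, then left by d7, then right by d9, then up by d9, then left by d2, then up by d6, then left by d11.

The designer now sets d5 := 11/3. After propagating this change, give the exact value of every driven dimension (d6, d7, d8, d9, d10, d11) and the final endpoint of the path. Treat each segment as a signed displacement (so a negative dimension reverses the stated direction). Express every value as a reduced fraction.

Apply edit: d5 := 11/3
  d6 = d3*3 - d5/4 = 313/12
  d7 = d4*4 = 16
  d8 = d3 - d5 - d2/5 = 79/15
  d9 = d2 - d8*3 = -232/15
  d10 = d9*4 = -928/15
  d11 = d6/2 + d2/3 - d7 = -205/72
Walk from origin (0, 0):
  seg 1: down by d11 = -205/72 → (0, 205/72)
  seg 2: left by d7 = 16 → (-16, 205/72)
  seg 3: right by d9 = -232/15 → (-472/15, 205/72)
  seg 4: up by d9 = -232/15 → (-472/15, -4543/360)
  seg 5: left by d2 = 1/3 → (-159/5, -4543/360)
  seg 6: up by d6 = 313/12 → (-159/5, 4847/360)
  seg 7: left by d11 = -205/72 → (-10423/360, 4847/360)

d6 = 313/12
d7 = 16
d8 = 79/15
d9 = -232/15
d10 = -928/15
d11 = -205/72
endpoint = (-10423/360, 4847/360)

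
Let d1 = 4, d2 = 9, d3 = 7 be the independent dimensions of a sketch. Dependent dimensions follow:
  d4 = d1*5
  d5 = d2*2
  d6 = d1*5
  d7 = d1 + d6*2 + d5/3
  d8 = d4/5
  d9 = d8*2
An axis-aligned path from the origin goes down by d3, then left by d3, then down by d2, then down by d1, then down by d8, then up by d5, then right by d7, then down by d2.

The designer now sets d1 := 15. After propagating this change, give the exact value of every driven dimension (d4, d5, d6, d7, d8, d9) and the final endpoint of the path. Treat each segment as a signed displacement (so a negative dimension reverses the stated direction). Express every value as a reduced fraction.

Apply edit: d1 := 15
  d4 = d1*5 = 75
  d5 = d2*2 = 18
  d6 = d1*5 = 75
  d7 = d1 + d6*2 + d5/3 = 171
  d8 = d4/5 = 15
  d9 = d8*2 = 30
Walk from origin (0, 0):
  seg 1: down by d3 = 7 → (0, -7)
  seg 2: left by d3 = 7 → (-7, -7)
  seg 3: down by d2 = 9 → (-7, -16)
  seg 4: down by d1 = 15 → (-7, -31)
  seg 5: down by d8 = 15 → (-7, -46)
  seg 6: up by d5 = 18 → (-7, -28)
  seg 7: right by d7 = 171 → (164, -28)
  seg 8: down by d2 = 9 → (164, -37)

d4 = 75
d5 = 18
d6 = 75
d7 = 171
d8 = 15
d9 = 30
endpoint = (164, -37)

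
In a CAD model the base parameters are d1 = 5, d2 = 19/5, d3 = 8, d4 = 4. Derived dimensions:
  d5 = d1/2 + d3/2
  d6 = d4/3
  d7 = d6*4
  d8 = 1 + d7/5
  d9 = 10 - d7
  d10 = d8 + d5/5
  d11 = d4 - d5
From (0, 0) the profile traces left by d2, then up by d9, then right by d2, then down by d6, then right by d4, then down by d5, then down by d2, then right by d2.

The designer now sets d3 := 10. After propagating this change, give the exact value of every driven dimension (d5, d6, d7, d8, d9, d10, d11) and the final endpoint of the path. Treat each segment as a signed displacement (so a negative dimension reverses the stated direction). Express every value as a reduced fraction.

Apply edit: d3 := 10
  d5 = d1/2 + d3/2 = 15/2
  d6 = d4/3 = 4/3
  d7 = d6*4 = 16/3
  d8 = 1 + d7/5 = 31/15
  d9 = 10 - d7 = 14/3
  d10 = d8 + d5/5 = 107/30
  d11 = d4 - d5 = -7/2
Walk from origin (0, 0):
  seg 1: left by d2 = 19/5 → (-19/5, 0)
  seg 2: up by d9 = 14/3 → (-19/5, 14/3)
  seg 3: right by d2 = 19/5 → (0, 14/3)
  seg 4: down by d6 = 4/3 → (0, 10/3)
  seg 5: right by d4 = 4 → (4, 10/3)
  seg 6: down by d5 = 15/2 → (4, -25/6)
  seg 7: down by d2 = 19/5 → (4, -239/30)
  seg 8: right by d2 = 19/5 → (39/5, -239/30)

d5 = 15/2
d6 = 4/3
d7 = 16/3
d8 = 31/15
d9 = 14/3
d10 = 107/30
d11 = -7/2
endpoint = (39/5, -239/30)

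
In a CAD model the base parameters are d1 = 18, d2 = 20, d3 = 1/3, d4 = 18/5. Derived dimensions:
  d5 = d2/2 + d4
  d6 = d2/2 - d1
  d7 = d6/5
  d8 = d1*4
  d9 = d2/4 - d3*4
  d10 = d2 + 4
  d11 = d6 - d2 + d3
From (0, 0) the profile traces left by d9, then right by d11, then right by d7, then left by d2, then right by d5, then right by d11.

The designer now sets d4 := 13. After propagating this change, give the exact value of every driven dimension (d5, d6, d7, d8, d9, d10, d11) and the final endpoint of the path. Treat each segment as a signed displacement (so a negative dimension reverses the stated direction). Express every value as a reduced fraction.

Apply edit: d4 := 13
  d5 = d2/2 + d4 = 23
  d6 = d2/2 - d1 = -8
  d7 = d6/5 = -8/5
  d8 = d1*4 = 72
  d9 = d2/4 - d3*4 = 11/3
  d10 = d2 + 4 = 24
  d11 = d6 - d2 + d3 = -83/3
Walk from origin (0, 0):
  seg 1: left by d9 = 11/3 → (-11/3, 0)
  seg 2: right by d11 = -83/3 → (-94/3, 0)
  seg 3: right by d7 = -8/5 → (-494/15, 0)
  seg 4: left by d2 = 20 → (-794/15, 0)
  seg 5: right by d5 = 23 → (-449/15, 0)
  seg 6: right by d11 = -83/3 → (-288/5, 0)

d5 = 23
d6 = -8
d7 = -8/5
d8 = 72
d9 = 11/3
d10 = 24
d11 = -83/3
endpoint = (-288/5, 0)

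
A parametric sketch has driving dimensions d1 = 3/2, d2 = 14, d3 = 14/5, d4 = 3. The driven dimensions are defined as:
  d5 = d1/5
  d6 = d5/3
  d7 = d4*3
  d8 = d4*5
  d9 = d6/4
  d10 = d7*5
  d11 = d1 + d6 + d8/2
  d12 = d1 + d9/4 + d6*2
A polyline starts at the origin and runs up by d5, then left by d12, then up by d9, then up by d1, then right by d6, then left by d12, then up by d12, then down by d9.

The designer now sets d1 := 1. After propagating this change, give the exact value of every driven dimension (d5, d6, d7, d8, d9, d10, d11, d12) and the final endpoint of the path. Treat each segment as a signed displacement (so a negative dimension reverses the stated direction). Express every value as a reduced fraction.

Apply edit: d1 := 1
  d5 = d1/5 = 1/5
  d6 = d5/3 = 1/15
  d7 = d4*3 = 9
  d8 = d4*5 = 15
  d9 = d6/4 = 1/60
  d10 = d7*5 = 45
  d11 = d1 + d6 + d8/2 = 257/30
  d12 = d1 + d9/4 + d6*2 = 91/80
Walk from origin (0, 0):
  seg 1: up by d5 = 1/5 → (0, 1/5)
  seg 2: left by d12 = 91/80 → (-91/80, 1/5)
  seg 3: up by d9 = 1/60 → (-91/80, 13/60)
  seg 4: up by d1 = 1 → (-91/80, 73/60)
  seg 5: right by d6 = 1/15 → (-257/240, 73/60)
  seg 6: left by d12 = 91/80 → (-53/24, 73/60)
  seg 7: up by d12 = 91/80 → (-53/24, 113/48)
  seg 8: down by d9 = 1/60 → (-53/24, 187/80)

d5 = 1/5
d6 = 1/15
d7 = 9
d8 = 15
d9 = 1/60
d10 = 45
d11 = 257/30
d12 = 91/80
endpoint = (-53/24, 187/80)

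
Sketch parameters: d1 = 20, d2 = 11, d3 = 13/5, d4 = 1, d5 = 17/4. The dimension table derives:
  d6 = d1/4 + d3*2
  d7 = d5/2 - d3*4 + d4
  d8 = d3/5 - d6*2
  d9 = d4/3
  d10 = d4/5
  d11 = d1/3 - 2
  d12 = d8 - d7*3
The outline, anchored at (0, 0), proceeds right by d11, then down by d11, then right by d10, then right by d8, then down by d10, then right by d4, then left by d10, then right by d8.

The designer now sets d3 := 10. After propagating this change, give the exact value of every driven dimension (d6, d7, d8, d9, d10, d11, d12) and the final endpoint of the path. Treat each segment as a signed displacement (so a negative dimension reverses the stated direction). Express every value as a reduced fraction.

Apply edit: d3 := 10
  d6 = d1/4 + d3*2 = 25
  d7 = d5/2 - d3*4 + d4 = -295/8
  d8 = d3/5 - d6*2 = -48
  d9 = d4/3 = 1/3
  d10 = d4/5 = 1/5
  d11 = d1/3 - 2 = 14/3
  d12 = d8 - d7*3 = 501/8
Walk from origin (0, 0):
  seg 1: right by d11 = 14/3 → (14/3, 0)
  seg 2: down by d11 = 14/3 → (14/3, -14/3)
  seg 3: right by d10 = 1/5 → (73/15, -14/3)
  seg 4: right by d8 = -48 → (-647/15, -14/3)
  seg 5: down by d10 = 1/5 → (-647/15, -73/15)
  seg 6: right by d4 = 1 → (-632/15, -73/15)
  seg 7: left by d10 = 1/5 → (-127/3, -73/15)
  seg 8: right by d8 = -48 → (-271/3, -73/15)

d6 = 25
d7 = -295/8
d8 = -48
d9 = 1/3
d10 = 1/5
d11 = 14/3
d12 = 501/8
endpoint = (-271/3, -73/15)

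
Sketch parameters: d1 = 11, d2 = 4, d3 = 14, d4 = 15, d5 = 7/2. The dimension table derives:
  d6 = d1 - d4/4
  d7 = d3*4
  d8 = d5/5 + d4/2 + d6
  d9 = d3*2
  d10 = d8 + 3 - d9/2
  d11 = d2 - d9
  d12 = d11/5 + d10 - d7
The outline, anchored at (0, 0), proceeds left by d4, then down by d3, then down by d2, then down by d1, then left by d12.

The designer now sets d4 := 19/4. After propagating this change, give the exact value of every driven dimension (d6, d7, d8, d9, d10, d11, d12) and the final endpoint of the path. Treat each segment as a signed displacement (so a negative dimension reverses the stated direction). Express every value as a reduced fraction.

Apply edit: d4 := 19/4
  d6 = d1 - d4/4 = 157/16
  d7 = d3*4 = 56
  d8 = d5/5 + d4/2 + d6 = 1031/80
  d9 = d3*2 = 28
  d10 = d8 + 3 - d9/2 = 151/80
  d11 = d2 - d9 = -24
  d12 = d11/5 + d10 - d7 = -4713/80
Walk from origin (0, 0):
  seg 1: left by d4 = 19/4 → (-19/4, 0)
  seg 2: down by d3 = 14 → (-19/4, -14)
  seg 3: down by d2 = 4 → (-19/4, -18)
  seg 4: down by d1 = 11 → (-19/4, -29)
  seg 5: left by d12 = -4713/80 → (4333/80, -29)

d6 = 157/16
d7 = 56
d8 = 1031/80
d9 = 28
d10 = 151/80
d11 = -24
d12 = -4713/80
endpoint = (4333/80, -29)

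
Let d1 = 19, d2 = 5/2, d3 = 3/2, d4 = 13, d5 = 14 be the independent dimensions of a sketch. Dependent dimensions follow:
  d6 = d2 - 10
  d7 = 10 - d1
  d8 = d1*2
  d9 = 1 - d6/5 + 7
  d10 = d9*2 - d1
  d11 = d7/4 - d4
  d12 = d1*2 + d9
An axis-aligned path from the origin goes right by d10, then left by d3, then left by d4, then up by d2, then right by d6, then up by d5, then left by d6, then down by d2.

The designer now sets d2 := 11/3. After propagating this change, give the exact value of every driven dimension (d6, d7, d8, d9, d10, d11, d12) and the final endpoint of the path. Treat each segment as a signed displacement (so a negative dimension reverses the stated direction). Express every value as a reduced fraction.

Apply edit: d2 := 11/3
  d6 = d2 - 10 = -19/3
  d7 = 10 - d1 = -9
  d8 = d1*2 = 38
  d9 = 1 - d6/5 + 7 = 139/15
  d10 = d9*2 - d1 = -7/15
  d11 = d7/4 - d4 = -61/4
  d12 = d1*2 + d9 = 709/15
Walk from origin (0, 0):
  seg 1: right by d10 = -7/15 → (-7/15, 0)
  seg 2: left by d3 = 3/2 → (-59/30, 0)
  seg 3: left by d4 = 13 → (-449/30, 0)
  seg 4: up by d2 = 11/3 → (-449/30, 11/3)
  seg 5: right by d6 = -19/3 → (-213/10, 11/3)
  seg 6: up by d5 = 14 → (-213/10, 53/3)
  seg 7: left by d6 = -19/3 → (-449/30, 53/3)
  seg 8: down by d2 = 11/3 → (-449/30, 14)

d6 = -19/3
d7 = -9
d8 = 38
d9 = 139/15
d10 = -7/15
d11 = -61/4
d12 = 709/15
endpoint = (-449/30, 14)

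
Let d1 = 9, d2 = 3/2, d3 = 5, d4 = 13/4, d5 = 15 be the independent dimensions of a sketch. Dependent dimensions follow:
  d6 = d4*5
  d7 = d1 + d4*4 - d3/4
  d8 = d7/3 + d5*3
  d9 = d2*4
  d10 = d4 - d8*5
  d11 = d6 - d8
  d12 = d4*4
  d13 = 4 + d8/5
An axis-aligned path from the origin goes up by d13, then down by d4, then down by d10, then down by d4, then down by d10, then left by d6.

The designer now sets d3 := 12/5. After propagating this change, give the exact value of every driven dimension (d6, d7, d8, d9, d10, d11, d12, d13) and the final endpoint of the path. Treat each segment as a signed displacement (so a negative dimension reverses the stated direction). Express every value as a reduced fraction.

d6 = 65/4
d7 = 107/5
d8 = 782/15
d9 = 6
d10 = -3089/12
d11 = -2153/60
d12 = 13
d13 = 1082/75
endpoint = (-65/4, 13069/25)

Apply edit: d3 := 12/5
  d6 = d4*5 = 65/4
  d7 = d1 + d4*4 - d3/4 = 107/5
  d8 = d7/3 + d5*3 = 782/15
  d9 = d2*4 = 6
  d10 = d4 - d8*5 = -3089/12
  d11 = d6 - d8 = -2153/60
  d12 = d4*4 = 13
  d13 = 4 + d8/5 = 1082/75
Walk from origin (0, 0):
  seg 1: up by d13 = 1082/75 → (0, 1082/75)
  seg 2: down by d4 = 13/4 → (0, 3353/300)
  seg 3: down by d10 = -3089/12 → (0, 40289/150)
  seg 4: down by d4 = 13/4 → (0, 79603/300)
  seg 5: down by d10 = -3089/12 → (0, 13069/25)
  seg 6: left by d6 = 65/4 → (-65/4, 13069/25)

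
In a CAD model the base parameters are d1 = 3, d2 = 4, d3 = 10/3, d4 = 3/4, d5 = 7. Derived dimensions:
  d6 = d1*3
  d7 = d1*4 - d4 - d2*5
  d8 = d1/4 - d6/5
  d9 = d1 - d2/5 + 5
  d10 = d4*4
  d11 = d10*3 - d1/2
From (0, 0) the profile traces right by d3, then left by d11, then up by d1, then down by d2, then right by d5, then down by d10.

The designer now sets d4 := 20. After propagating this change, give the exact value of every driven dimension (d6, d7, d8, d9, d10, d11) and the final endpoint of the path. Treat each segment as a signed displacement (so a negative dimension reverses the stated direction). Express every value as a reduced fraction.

d6 = 9
d7 = -28
d8 = -21/20
d9 = 36/5
d10 = 80
d11 = 477/2
endpoint = (-1369/6, -81)

Apply edit: d4 := 20
  d6 = d1*3 = 9
  d7 = d1*4 - d4 - d2*5 = -28
  d8 = d1/4 - d6/5 = -21/20
  d9 = d1 - d2/5 + 5 = 36/5
  d10 = d4*4 = 80
  d11 = d10*3 - d1/2 = 477/2
Walk from origin (0, 0):
  seg 1: right by d3 = 10/3 → (10/3, 0)
  seg 2: left by d11 = 477/2 → (-1411/6, 0)
  seg 3: up by d1 = 3 → (-1411/6, 3)
  seg 4: down by d2 = 4 → (-1411/6, -1)
  seg 5: right by d5 = 7 → (-1369/6, -1)
  seg 6: down by d10 = 80 → (-1369/6, -81)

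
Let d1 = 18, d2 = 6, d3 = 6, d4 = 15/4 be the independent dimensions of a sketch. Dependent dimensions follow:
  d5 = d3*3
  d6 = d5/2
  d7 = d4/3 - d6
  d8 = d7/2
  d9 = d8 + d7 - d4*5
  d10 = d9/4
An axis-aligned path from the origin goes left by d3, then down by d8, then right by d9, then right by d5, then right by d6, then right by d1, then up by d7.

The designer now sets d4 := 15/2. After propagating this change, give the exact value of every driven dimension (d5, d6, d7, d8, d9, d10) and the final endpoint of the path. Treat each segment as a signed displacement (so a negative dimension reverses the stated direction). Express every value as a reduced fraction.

Apply edit: d4 := 15/2
  d5 = d3*3 = 18
  d6 = d5/2 = 9
  d7 = d4/3 - d6 = -13/2
  d8 = d7/2 = -13/4
  d9 = d8 + d7 - d4*5 = -189/4
  d10 = d9/4 = -189/16
Walk from origin (0, 0):
  seg 1: left by d3 = 6 → (-6, 0)
  seg 2: down by d8 = -13/4 → (-6, 13/4)
  seg 3: right by d9 = -189/4 → (-213/4, 13/4)
  seg 4: right by d5 = 18 → (-141/4, 13/4)
  seg 5: right by d6 = 9 → (-105/4, 13/4)
  seg 6: right by d1 = 18 → (-33/4, 13/4)
  seg 7: up by d7 = -13/2 → (-33/4, -13/4)

d5 = 18
d6 = 9
d7 = -13/2
d8 = -13/4
d9 = -189/4
d10 = -189/16
endpoint = (-33/4, -13/4)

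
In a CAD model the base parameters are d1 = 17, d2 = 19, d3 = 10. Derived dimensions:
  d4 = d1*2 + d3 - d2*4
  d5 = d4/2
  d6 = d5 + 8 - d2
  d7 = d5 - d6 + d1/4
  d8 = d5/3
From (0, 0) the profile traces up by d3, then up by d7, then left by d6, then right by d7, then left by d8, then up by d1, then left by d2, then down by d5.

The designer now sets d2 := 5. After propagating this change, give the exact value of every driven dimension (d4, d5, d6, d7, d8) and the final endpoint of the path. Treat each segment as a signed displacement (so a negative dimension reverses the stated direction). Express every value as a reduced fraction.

d4 = 24
d5 = 12
d6 = 15
d7 = 5/4
d8 = 4
endpoint = (-91/4, 65/4)

Apply edit: d2 := 5
  d4 = d1*2 + d3 - d2*4 = 24
  d5 = d4/2 = 12
  d6 = d5 + 8 - d2 = 15
  d7 = d5 - d6 + d1/4 = 5/4
  d8 = d5/3 = 4
Walk from origin (0, 0):
  seg 1: up by d3 = 10 → (0, 10)
  seg 2: up by d7 = 5/4 → (0, 45/4)
  seg 3: left by d6 = 15 → (-15, 45/4)
  seg 4: right by d7 = 5/4 → (-55/4, 45/4)
  seg 5: left by d8 = 4 → (-71/4, 45/4)
  seg 6: up by d1 = 17 → (-71/4, 113/4)
  seg 7: left by d2 = 5 → (-91/4, 113/4)
  seg 8: down by d5 = 12 → (-91/4, 65/4)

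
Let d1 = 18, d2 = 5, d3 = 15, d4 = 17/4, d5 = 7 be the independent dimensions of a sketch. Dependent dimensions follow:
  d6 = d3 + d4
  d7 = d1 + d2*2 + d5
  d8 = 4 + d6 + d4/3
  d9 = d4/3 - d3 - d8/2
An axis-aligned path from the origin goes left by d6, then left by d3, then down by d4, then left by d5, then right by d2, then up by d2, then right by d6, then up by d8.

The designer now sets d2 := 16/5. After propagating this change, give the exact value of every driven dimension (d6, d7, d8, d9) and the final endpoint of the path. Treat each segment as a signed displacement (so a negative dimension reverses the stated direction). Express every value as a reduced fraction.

d6 = 77/4
d7 = 157/5
d8 = 74/3
d9 = -311/12
endpoint = (-94/5, 1417/60)

Apply edit: d2 := 16/5
  d6 = d3 + d4 = 77/4
  d7 = d1 + d2*2 + d5 = 157/5
  d8 = 4 + d6 + d4/3 = 74/3
  d9 = d4/3 - d3 - d8/2 = -311/12
Walk from origin (0, 0):
  seg 1: left by d6 = 77/4 → (-77/4, 0)
  seg 2: left by d3 = 15 → (-137/4, 0)
  seg 3: down by d4 = 17/4 → (-137/4, -17/4)
  seg 4: left by d5 = 7 → (-165/4, -17/4)
  seg 5: right by d2 = 16/5 → (-761/20, -17/4)
  seg 6: up by d2 = 16/5 → (-761/20, -21/20)
  seg 7: right by d6 = 77/4 → (-94/5, -21/20)
  seg 8: up by d8 = 74/3 → (-94/5, 1417/60)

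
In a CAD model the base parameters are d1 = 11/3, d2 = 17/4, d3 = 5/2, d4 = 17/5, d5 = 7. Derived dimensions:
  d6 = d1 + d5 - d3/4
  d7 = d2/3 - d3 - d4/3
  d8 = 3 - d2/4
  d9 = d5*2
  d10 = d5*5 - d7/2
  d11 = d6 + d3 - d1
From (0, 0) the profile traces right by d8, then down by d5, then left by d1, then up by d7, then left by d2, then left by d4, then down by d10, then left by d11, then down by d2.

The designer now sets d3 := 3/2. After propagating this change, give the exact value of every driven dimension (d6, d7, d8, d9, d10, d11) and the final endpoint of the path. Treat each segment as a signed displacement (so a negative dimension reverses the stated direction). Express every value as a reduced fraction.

Apply edit: d3 := 3/2
  d6 = d1 + d5 - d3/4 = 247/24
  d7 = d2/3 - d3 - d4/3 = -73/60
  d8 = 3 - d2/4 = 31/16
  d9 = d5*2 = 14
  d10 = d5*5 - d7/2 = 4273/120
  d11 = d6 + d3 - d1 = 65/8
Walk from origin (0, 0):
  seg 1: right by d8 = 31/16 → (31/16, 0)
  seg 2: down by d5 = 7 → (31/16, -7)
  seg 3: left by d1 = 11/3 → (-83/48, -7)
  seg 4: up by d7 = -73/60 → (-83/48, -493/60)
  seg 5: left by d2 = 17/4 → (-287/48, -493/60)
  seg 6: left by d4 = 17/5 → (-2251/240, -493/60)
  seg 7: down by d10 = 4273/120 → (-2251/240, -1753/40)
  seg 8: left by d11 = 65/8 → (-4201/240, -1753/40)
  seg 9: down by d2 = 17/4 → (-4201/240, -1923/40)

d6 = 247/24
d7 = -73/60
d8 = 31/16
d9 = 14
d10 = 4273/120
d11 = 65/8
endpoint = (-4201/240, -1923/40)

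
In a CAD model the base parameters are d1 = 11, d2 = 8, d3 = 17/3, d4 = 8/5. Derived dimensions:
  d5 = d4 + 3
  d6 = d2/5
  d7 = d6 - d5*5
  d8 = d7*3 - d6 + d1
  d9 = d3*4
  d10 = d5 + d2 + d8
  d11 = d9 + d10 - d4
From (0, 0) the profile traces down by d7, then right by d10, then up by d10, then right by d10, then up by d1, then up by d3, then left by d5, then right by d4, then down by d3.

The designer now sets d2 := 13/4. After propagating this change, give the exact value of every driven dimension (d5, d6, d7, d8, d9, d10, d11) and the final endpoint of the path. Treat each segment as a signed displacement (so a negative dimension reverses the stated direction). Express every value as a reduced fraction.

d5 = 23/5
d6 = 13/20
d7 = -447/20
d8 = -567/10
d9 = 68/3
d10 = -977/20
d11 = -1667/60
endpoint = (-1007/10, -31/2)

Apply edit: d2 := 13/4
  d5 = d4 + 3 = 23/5
  d6 = d2/5 = 13/20
  d7 = d6 - d5*5 = -447/20
  d8 = d7*3 - d6 + d1 = -567/10
  d9 = d3*4 = 68/3
  d10 = d5 + d2 + d8 = -977/20
  d11 = d9 + d10 - d4 = -1667/60
Walk from origin (0, 0):
  seg 1: down by d7 = -447/20 → (0, 447/20)
  seg 2: right by d10 = -977/20 → (-977/20, 447/20)
  seg 3: up by d10 = -977/20 → (-977/20, -53/2)
  seg 4: right by d10 = -977/20 → (-977/10, -53/2)
  seg 5: up by d1 = 11 → (-977/10, -31/2)
  seg 6: up by d3 = 17/3 → (-977/10, -59/6)
  seg 7: left by d5 = 23/5 → (-1023/10, -59/6)
  seg 8: right by d4 = 8/5 → (-1007/10, -59/6)
  seg 9: down by d3 = 17/3 → (-1007/10, -31/2)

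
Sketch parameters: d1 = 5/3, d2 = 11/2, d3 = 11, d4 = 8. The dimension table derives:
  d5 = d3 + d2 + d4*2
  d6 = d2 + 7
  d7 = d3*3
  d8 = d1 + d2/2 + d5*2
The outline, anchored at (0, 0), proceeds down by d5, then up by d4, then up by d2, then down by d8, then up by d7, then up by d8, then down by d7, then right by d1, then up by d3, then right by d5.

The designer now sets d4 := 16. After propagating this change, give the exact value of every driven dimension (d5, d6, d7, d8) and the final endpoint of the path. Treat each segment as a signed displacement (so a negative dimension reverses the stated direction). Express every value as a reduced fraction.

d5 = 97/2
d6 = 25/2
d7 = 33
d8 = 1217/12
endpoint = (301/6, -16)

Apply edit: d4 := 16
  d5 = d3 + d2 + d4*2 = 97/2
  d6 = d2 + 7 = 25/2
  d7 = d3*3 = 33
  d8 = d1 + d2/2 + d5*2 = 1217/12
Walk from origin (0, 0):
  seg 1: down by d5 = 97/2 → (0, -97/2)
  seg 2: up by d4 = 16 → (0, -65/2)
  seg 3: up by d2 = 11/2 → (0, -27)
  seg 4: down by d8 = 1217/12 → (0, -1541/12)
  seg 5: up by d7 = 33 → (0, -1145/12)
  seg 6: up by d8 = 1217/12 → (0, 6)
  seg 7: down by d7 = 33 → (0, -27)
  seg 8: right by d1 = 5/3 → (5/3, -27)
  seg 9: up by d3 = 11 → (5/3, -16)
  seg 10: right by d5 = 97/2 → (301/6, -16)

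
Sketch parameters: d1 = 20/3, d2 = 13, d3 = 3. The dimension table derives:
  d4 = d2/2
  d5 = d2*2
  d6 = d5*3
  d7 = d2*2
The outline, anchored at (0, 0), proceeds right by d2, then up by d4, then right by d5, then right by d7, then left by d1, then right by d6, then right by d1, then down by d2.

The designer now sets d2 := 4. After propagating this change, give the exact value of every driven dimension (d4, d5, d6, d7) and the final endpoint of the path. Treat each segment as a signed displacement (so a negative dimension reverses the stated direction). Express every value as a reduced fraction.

d4 = 2
d5 = 8
d6 = 24
d7 = 8
endpoint = (44, -2)

Apply edit: d2 := 4
  d4 = d2/2 = 2
  d5 = d2*2 = 8
  d6 = d5*3 = 24
  d7 = d2*2 = 8
Walk from origin (0, 0):
  seg 1: right by d2 = 4 → (4, 0)
  seg 2: up by d4 = 2 → (4, 2)
  seg 3: right by d5 = 8 → (12, 2)
  seg 4: right by d7 = 8 → (20, 2)
  seg 5: left by d1 = 20/3 → (40/3, 2)
  seg 6: right by d6 = 24 → (112/3, 2)
  seg 7: right by d1 = 20/3 → (44, 2)
  seg 8: down by d2 = 4 → (44, -2)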